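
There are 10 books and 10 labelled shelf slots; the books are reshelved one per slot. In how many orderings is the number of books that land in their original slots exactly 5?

11088

Choose which 5 of the 10 are fixed: C(10,5) = 252.
The remaining 5 must be deranged: !5 = 44.
Total: 252 × 44 = 11088.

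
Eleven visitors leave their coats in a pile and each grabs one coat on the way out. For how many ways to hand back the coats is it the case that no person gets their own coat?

The number of derangements of 11 is !11 = Σ_{k=0}^{11} (-1)^k·11!/k!
= 11! - 11!/1! + 11!/2! - 11!/3! + 11!/4! - 11!/5! + 11!/6! - 11!/7! + 11!/8! - 11!/9! + 11!/10! - 11!/11!
= 39916800 - 39916800 + 19958400 - 6652800 + 1663200 - 332640 + 55440 - 7920 + 990 - 110 + 11 - 1
= 14684570

14684570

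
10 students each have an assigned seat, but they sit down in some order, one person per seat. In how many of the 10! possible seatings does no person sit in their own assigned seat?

1334961

By inclusion-exclusion, !10 = Σ (-1)^k · 10!/k! for k=0..10
= 10! - 10!/1! + 10!/2! - 10!/3! + 10!/4! - 10!/5! + 10!/6! - 10!/7! + 10!/8! - 10!/9! + 10!/10!
= 3628800 - 3628800 + 1814400 - 604800 + 151200 - 30240 + 5040 - 720 + 90 - 10 + 1
= 1334961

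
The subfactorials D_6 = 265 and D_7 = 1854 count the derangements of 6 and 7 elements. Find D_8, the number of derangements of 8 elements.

D_8 = (8-1)·(D_7 + D_6) = 7·(1854 + 265) = 7·2119 = 14833.

14833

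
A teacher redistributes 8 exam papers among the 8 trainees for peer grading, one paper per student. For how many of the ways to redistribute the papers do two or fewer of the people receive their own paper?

Sum C(8,i)·!(8-i) for i = 0..2:
  i=0: C(8,0)·!8 = 1·14833 = 14833
  i=1: C(8,1)·!7 = 8·1854 = 14832
  i=2: C(8,2)·!6 = 28·265 = 7420
Total = 37085.

37085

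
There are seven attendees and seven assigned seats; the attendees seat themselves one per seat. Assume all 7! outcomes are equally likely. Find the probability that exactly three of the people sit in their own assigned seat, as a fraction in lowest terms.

1/16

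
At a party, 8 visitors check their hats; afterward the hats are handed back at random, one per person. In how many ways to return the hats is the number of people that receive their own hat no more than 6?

40319

# with exactly i fixed is C(8,i)·!(8-i); sum over i=0..6:
  i=0: C(8,0)·!8 = 1·14833 = 14833
  i=1: C(8,1)·!7 = 8·1854 = 14832
  i=2: C(8,2)·!6 = 28·265 = 7420
  i=3: C(8,3)·!5 = 56·44 = 2464
  i=4: C(8,4)·!4 = 70·9 = 630
  i=5: C(8,5)·!3 = 56·2 = 112
  i=6: C(8,6)·!2 = 28·1 = 28
Total = 40319.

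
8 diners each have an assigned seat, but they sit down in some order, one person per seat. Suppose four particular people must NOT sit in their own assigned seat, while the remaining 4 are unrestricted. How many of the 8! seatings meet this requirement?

Let A_j be the event that the j-th constrained one is fixed. By inclusion-exclusion over the 4 events:
Σ_{j=0}^{4} (-1)^j C(4,j)(8-j)!
= C(4,0)·8! - C(4,1)·7! + C(4,2)·6! - C(4,3)·5! + C(4,4)·4!
= 40320 - 20160 + 4320 - 480 + 24
= 24024

24024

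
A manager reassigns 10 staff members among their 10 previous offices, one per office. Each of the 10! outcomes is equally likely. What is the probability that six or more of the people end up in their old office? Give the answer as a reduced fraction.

17/28350

Favorable outcomes: Σ_{i≥6} C(10,i)·!(10-i) = 210·9 + 120·2 + 45·1 + 10·0 + 1·1 = 2176.
Total outcomes: 10! = 3628800.
Probability = 2176/3628800 = 17/28350.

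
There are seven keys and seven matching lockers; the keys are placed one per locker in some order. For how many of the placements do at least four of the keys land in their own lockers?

92

# with exactly i fixed is C(7,i)·!(7-i); sum over i=4..7:
  i=4: C(7,4)·!3 = 35·2 = 70
  i=5: C(7,5)·!2 = 21·1 = 21
  i=6: C(7,6)·!1 = 7·0 = 0
  i=7: C(7,7)·!0 = 1·1 = 1
Total = 92.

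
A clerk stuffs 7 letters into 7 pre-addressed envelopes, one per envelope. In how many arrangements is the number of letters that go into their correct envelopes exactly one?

1855

Choose which one of the 7 is fixed: C(7,1) = 7.
The other 6 form a derangement: !6 = 265.
Total: 7 × 265 = 1855.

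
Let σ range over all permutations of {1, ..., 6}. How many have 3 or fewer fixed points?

Sum C(6,i)·!(6-i) for i = 0..3:
  i=0: C(6,0)·!6 = 1·265 = 265
  i=1: C(6,1)·!5 = 6·44 = 264
  i=2: C(6,2)·!4 = 15·9 = 135
  i=3: C(6,3)·!3 = 20·2 = 40
Total = 704.

704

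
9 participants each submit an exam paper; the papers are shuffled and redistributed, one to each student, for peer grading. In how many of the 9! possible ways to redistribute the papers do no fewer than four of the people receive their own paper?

# with exactly i fixed is C(9,i)·!(9-i); sum over i=4..9:
  i=4: C(9,4)·!5 = 126·44 = 5544
  i=5: C(9,5)·!4 = 126·9 = 1134
  i=6: C(9,6)·!3 = 84·2 = 168
  i=7: C(9,7)·!2 = 36·1 = 36
  i=8: C(9,8)·!1 = 9·0 = 0
  i=9: C(9,9)·!0 = 1·1 = 1
Total = 6883.

6883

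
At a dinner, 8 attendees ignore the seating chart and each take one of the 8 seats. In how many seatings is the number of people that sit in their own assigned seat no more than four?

40179

# with exactly i fixed is C(8,i)·!(8-i); sum over i=0..4:
  i=0: C(8,0)·!8 = 1·14833 = 14833
  i=1: C(8,1)·!7 = 8·1854 = 14832
  i=2: C(8,2)·!6 = 28·265 = 7420
  i=3: C(8,3)·!5 = 56·44 = 2464
  i=4: C(8,4)·!4 = 70·9 = 630
Total = 40179.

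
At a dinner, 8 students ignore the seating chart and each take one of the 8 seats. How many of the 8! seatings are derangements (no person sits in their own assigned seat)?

!8 = 8! · Σ_{k=0}^{8} (-1)^k/k!
= 8! - 8!/1! + 8!/2! - 8!/3! + 8!/4! - 8!/5! + 8!/6! - 8!/7! + 8!/8!
= 40320 - 40320 + 20160 - 6720 + 1680 - 336 + 56 - 8 + 1
= 14833

14833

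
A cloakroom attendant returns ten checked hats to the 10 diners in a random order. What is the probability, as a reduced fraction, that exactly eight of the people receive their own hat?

Favorable outcomes: C(10,8)·!2 = 45·1 = 45.
Total outcomes: 10! = 3628800.
Probability = 45/3628800 = 1/80640.

1/80640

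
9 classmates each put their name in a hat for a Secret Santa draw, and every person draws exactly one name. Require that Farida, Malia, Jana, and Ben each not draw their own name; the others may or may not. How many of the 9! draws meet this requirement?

229080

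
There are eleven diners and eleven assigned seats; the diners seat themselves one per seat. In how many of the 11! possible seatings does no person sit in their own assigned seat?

14684570

By inclusion-exclusion, !11 = Σ (-1)^k · 11!/k! for k=0..11
= 11! - 11!/1! + 11!/2! - 11!/3! + 11!/4! - 11!/5! + 11!/6! - 11!/7! + 11!/8! - 11!/9! + 11!/10! - 11!/11!
= 39916800 - 39916800 + 19958400 - 6652800 + 1663200 - 332640 + 55440 - 7920 + 990 - 110 + 11 - 1
= 14684570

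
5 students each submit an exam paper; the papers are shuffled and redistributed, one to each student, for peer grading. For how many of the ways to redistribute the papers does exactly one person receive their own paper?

45

Pick the single fixed position: C(5,1) = 5 ways.
The remaining 4 must be deranged: !4 = 9.
Total: 5 × 9 = 45.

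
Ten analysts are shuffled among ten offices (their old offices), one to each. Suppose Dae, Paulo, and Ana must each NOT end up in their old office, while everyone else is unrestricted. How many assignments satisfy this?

Let A_j be the event that the j-th constrained one is fixed. By inclusion-exclusion over the 3 events:
Σ_{j=0}^{3} (-1)^j C(3,j)(10-j)!
= C(3,0)·10! - C(3,1)·9! + C(3,2)·8! - C(3,3)·7!
= 3628800 - 1088640 + 120960 - 5040
= 2656080

2656080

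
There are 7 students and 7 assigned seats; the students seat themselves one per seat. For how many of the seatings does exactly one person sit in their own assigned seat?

1855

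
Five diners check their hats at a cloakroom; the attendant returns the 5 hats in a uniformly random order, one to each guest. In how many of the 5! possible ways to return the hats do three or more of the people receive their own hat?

11

Sum C(5,i)·!(5-i) for i = 3..5:
  i=3: C(5,3)·!2 = 10·1 = 10
  i=4: C(5,4)·!1 = 5·0 = 0
  i=5: C(5,5)·!0 = 1·1 = 1
Total = 11.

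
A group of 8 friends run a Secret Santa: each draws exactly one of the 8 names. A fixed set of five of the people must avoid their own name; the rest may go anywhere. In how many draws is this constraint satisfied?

Inclusion-exclusion on the 5 forbidden self-matches:
Σ_{j=0}^{5} (-1)^j C(5,j)(8-j)!
= C(5,0)·8! - C(5,1)·7! + C(5,2)·6! - C(5,3)·5! + C(5,4)·4! - C(5,5)·3!
= 40320 - 25200 + 7200 - 1200 + 120 - 6
= 21234

21234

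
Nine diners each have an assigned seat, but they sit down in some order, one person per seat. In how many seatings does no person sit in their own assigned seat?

!9 = 9! · Σ_{k=0}^{9} (-1)^k/k!
= 9! - 9!/1! + 9!/2! - 9!/3! + 9!/4! - 9!/5! + 9!/6! - 9!/7! + 9!/8! - 9!/9!
= 362880 - 362880 + 181440 - 60480 + 15120 - 3024 + 504 - 72 + 9 - 1
= 133496

133496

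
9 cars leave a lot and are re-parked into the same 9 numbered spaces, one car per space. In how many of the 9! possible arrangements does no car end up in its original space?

!9 = 9! · Σ_{k=0}^{9} (-1)^k/k!
= 9! - 9!/1! + 9!/2! - 9!/3! + 9!/4! - 9!/5! + 9!/6! - 9!/7! + 9!/8! - 9!/9!
= 362880 - 362880 + 181440 - 60480 + 15120 - 3024 + 504 - 72 + 9 - 1
= 133496

133496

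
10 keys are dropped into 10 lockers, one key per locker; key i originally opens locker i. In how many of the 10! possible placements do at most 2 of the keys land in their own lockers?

3337406

# with exactly i fixed is C(10,i)·!(10-i); sum over i=0..2:
  i=0: C(10,0)·!10 = 1·1334961 = 1334961
  i=1: C(10,1)·!9 = 10·133496 = 1334960
  i=2: C(10,2)·!8 = 45·14833 = 667485
Total = 3337406.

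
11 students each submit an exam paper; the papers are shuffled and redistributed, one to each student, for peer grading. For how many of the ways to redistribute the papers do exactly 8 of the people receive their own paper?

Pick the 8 fixed positions: C(11,8) = 165 ways.
The remaining 3 must be deranged: !3 = 2.
Total: 165 × 2 = 330.

330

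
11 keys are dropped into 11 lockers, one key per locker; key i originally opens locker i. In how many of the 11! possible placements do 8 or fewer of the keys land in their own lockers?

39916744

Sum C(11,i)·!(11-i) for i = 0..8:
  i=0: C(11,0)·!11 = 1·14684570 = 14684570
  i=1: C(11,1)·!10 = 11·1334961 = 14684571
  i=2: C(11,2)·!9 = 55·133496 = 7342280
  i=3: C(11,3)·!8 = 165·14833 = 2447445
  i=4: C(11,4)·!7 = 330·1854 = 611820
  i=5: C(11,5)·!6 = 462·265 = 122430
  i=6: C(11,6)·!5 = 462·44 = 20328
  i=7: C(11,7)·!4 = 330·9 = 2970
  i=8: C(11,8)·!3 = 165·2 = 330
Total = 39916744.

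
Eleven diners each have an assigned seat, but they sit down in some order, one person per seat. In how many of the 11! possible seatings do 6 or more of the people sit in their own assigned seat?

23684

Sum C(11,i)·!(11-i) for i = 6..11:
  i=6: C(11,6)·!5 = 462·44 = 20328
  i=7: C(11,7)·!4 = 330·9 = 2970
  i=8: C(11,8)·!3 = 165·2 = 330
  i=9: C(11,9)·!2 = 55·1 = 55
  i=10: C(11,10)·!1 = 11·0 = 0
  i=11: C(11,11)·!0 = 1·1 = 1
Total = 23684.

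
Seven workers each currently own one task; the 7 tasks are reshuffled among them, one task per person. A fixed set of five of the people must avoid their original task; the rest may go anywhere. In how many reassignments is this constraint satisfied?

2428

Let A_j be the event that the j-th constrained one is fixed. By inclusion-exclusion over the 5 events:
Σ_{j=0}^{5} (-1)^j C(5,j)(7-j)!
= C(5,0)·7! - C(5,1)·6! + C(5,2)·5! - C(5,3)·4! + C(5,4)·3! - C(5,5)·2!
= 5040 - 3600 + 1200 - 240 + 30 - 2
= 2428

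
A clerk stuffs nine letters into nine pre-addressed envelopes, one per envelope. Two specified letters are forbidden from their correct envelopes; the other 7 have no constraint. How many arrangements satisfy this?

Let A_j be the event that the j-th constrained one is fixed. By inclusion-exclusion over the 2 events:
Σ_{j=0}^{2} (-1)^j C(2,j)(9-j)!
= C(2,0)·9! - C(2,1)·8! + C(2,2)·7!
= 362880 - 80640 + 5040
= 287280

287280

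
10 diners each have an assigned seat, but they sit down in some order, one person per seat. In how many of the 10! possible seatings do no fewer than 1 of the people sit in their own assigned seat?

Sum C(10,i)·!(10-i) for i = 1..10:
  i=1: C(10,1)·!9 = 10·133496 = 1334960
  i=2: C(10,2)·!8 = 45·14833 = 667485
  i=3: C(10,3)·!7 = 120·1854 = 222480
  i=4: C(10,4)·!6 = 210·265 = 55650
  i=5: C(10,5)·!5 = 252·44 = 11088
  i=6: C(10,6)·!4 = 210·9 = 1890
  i=7: C(10,7)·!3 = 120·2 = 240
  i=8: C(10,8)·!2 = 45·1 = 45
  i=9: C(10,9)·!1 = 10·0 = 0
  i=10: C(10,10)·!0 = 1·1 = 1
Total = 2293839.

2293839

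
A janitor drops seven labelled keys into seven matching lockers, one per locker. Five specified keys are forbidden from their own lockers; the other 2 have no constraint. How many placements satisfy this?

Let A_j be the event that the j-th constrained one is fixed. By inclusion-exclusion over the 5 events:
Σ_{j=0}^{5} (-1)^j C(5,j)(7-j)!
= C(5,0)·7! - C(5,1)·6! + C(5,2)·5! - C(5,3)·4! + C(5,4)·3! - C(5,5)·2!
= 5040 - 3600 + 1200 - 240 + 30 - 2
= 2428

2428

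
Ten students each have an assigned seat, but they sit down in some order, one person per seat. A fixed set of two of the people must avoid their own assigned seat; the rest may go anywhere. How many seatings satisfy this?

2943360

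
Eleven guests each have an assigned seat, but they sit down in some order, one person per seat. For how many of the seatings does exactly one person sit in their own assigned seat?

14684571

Choose which one of the 11 is fixed: C(11,1) = 11.
The remaining 10 must be deranged: !10 = 1334961.
Total: 11 × 1334961 = 14684571.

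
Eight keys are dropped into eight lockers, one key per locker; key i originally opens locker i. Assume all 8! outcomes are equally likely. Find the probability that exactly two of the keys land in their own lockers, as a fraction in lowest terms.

Favorable outcomes: C(8,2)·!6 = 28·265 = 7420.
Total outcomes: 8! = 40320.
Probability = 7420/40320 = 53/288.

53/288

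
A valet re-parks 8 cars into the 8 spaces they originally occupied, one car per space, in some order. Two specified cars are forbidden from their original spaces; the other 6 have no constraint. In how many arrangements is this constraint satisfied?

Let A_j be the event that the j-th constrained one is fixed. By inclusion-exclusion over the 2 events:
Σ_{j=0}^{2} (-1)^j C(2,j)(8-j)!
= C(2,0)·8! - C(2,1)·7! + C(2,2)·6!
= 40320 - 10080 + 720
= 30960

30960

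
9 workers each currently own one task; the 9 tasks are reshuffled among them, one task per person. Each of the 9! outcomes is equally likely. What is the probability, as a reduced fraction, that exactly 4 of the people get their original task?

11/720

Favorable outcomes: C(9,4)·!5 = 126·44 = 5544.
Total outcomes: 9! = 362880.
Probability = 5544/362880 = 11/720.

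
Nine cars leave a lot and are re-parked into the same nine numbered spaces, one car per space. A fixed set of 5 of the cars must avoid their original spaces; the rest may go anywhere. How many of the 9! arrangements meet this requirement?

205056

Let A_j be the event that the j-th constrained one is fixed. By inclusion-exclusion over the 5 events:
Σ_{j=0}^{5} (-1)^j C(5,j)(9-j)!
= C(5,0)·9! - C(5,1)·8! + C(5,2)·7! - C(5,3)·6! + C(5,4)·5! - C(5,5)·4!
= 362880 - 201600 + 50400 - 7200 + 600 - 24
= 205056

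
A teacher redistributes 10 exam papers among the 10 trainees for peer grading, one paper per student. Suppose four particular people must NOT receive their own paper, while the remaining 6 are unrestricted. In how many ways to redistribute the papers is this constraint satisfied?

2399760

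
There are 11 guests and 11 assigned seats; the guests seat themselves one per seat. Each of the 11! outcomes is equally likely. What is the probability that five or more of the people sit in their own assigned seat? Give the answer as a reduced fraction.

Favorable outcomes: Σ_{i≥5} C(11,i)·!(11-i) = 462·265 + 462·44 + 330·9 + 165·2 + 55·1 + 11·0 + 1·1 = 146114.
Total outcomes: 11! = 39916800.
Probability = 146114/39916800 = 73057/19958400.

73057/19958400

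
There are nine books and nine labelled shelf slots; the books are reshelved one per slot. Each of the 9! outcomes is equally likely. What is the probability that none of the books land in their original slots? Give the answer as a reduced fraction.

16687/45360

Favorable outcomes: !9 = 133496.
Total outcomes: 9! = 362880.
Probability = 133496/362880 = 16687/45360.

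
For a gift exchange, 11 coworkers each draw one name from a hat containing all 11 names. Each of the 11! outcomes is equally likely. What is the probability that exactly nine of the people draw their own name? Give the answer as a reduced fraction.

1/725760

Favorable outcomes: C(11,9)·!2 = 55·1 = 55.
Total outcomes: 11! = 39916800.
Probability = 55/39916800 = 1/725760.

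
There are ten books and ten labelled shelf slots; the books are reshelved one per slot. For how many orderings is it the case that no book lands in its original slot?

Use !n = n·!(n-1) + (-1)^n.
!10 = 10·133496 + 1 = 1334961

1334961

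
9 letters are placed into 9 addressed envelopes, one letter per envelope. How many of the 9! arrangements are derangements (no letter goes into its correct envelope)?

133496

The subfactorial !9 = [9!/e] (nearest integer).
9! = 362880, and 362880/e ≈ 133496.09, so !9 = 133496.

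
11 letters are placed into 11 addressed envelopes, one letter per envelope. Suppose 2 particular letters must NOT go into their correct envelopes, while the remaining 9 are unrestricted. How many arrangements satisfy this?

33022080

Inclusion-exclusion on the 2 forbidden self-matches:
Σ_{j=0}^{2} (-1)^j C(2,j)(11-j)!
= C(2,0)·11! - C(2,1)·10! + C(2,2)·9!
= 39916800 - 7257600 + 362880
= 33022080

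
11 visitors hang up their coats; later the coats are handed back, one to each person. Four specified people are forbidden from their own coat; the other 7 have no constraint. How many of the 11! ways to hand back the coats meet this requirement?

Let A_j be the event that the j-th constrained one is fixed. By inclusion-exclusion over the 4 events:
Σ_{j=0}^{4} (-1)^j C(4,j)(11-j)!
= C(4,0)·11! - C(4,1)·10! + C(4,2)·9! - C(4,3)·8! + C(4,4)·7!
= 39916800 - 14515200 + 2177280 - 161280 + 5040
= 27422640

27422640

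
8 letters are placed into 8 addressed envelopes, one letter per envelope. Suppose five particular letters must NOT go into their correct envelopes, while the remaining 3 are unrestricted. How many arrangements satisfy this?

21234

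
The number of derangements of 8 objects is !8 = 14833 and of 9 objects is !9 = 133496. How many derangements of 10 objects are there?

1334961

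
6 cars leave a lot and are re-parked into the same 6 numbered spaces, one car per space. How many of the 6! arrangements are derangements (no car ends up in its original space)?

265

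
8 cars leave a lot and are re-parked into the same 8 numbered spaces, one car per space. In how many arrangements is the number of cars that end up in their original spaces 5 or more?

141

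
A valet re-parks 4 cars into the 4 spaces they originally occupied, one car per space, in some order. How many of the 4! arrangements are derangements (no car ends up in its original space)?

9

The number of derangements of 4 is !4 = Σ_{k=0}^{4} (-1)^k·4!/k!
= 4! - 4!/1! + 4!/2! - 4!/3! + 4!/4!
= 24 - 24 + 12 - 4 + 1
= 9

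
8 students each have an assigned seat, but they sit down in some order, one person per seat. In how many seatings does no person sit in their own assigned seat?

By inclusion-exclusion, !8 = Σ (-1)^k · 8!/k! for k=0..8
= 8! - 8!/1! + 8!/2! - 8!/3! + 8!/4! - 8!/5! + 8!/6! - 8!/7! + 8!/8!
= 40320 - 40320 + 20160 - 6720 + 1680 - 336 + 56 - 8 + 1
= 14833

14833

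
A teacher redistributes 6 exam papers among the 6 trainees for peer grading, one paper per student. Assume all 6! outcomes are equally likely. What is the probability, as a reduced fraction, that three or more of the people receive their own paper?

Favorable outcomes: Σ_{i≥3} C(6,i)·!(6-i) = 20·2 + 15·1 + 6·0 + 1·1 = 56.
Total outcomes: 6! = 720.
Probability = 56/720 = 7/90.

7/90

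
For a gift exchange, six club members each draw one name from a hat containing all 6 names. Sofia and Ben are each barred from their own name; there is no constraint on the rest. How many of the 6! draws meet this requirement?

504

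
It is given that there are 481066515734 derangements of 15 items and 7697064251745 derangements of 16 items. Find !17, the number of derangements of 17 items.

!17 = (17-1)·(!16 + !15) = 16·(7697064251745 + 481066515734) = 16·8178130767479 = 130850092279664.

130850092279664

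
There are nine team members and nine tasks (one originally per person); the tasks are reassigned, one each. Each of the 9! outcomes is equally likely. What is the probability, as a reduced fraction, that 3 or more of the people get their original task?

29143/362880

Favorable outcomes: Σ_{i≥3} C(9,i)·!(9-i) = 84·265 + 126·44 + 126·9 + 84·2 + 36·1 + 9·0 + 1·1 = 29143.
Total outcomes: 9! = 362880.
Probability = 29143/362880 = 29143/362880.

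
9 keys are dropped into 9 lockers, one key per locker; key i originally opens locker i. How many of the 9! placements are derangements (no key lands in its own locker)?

The number of derangements of 9 is !9 = Σ_{k=0}^{9} (-1)^k·9!/k!
= 9! - 9!/1! + 9!/2! - 9!/3! + 9!/4! - 9!/5! + 9!/6! - 9!/7! + 9!/8! - 9!/9!
= 362880 - 362880 + 181440 - 60480 + 15120 - 3024 + 504 - 72 + 9 - 1
= 133496

133496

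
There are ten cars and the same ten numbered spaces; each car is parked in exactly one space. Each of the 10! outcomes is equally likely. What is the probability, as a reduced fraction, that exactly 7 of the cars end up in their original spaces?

Favorable outcomes: C(10,7)·!3 = 120·2 = 240.
Total outcomes: 10! = 3628800.
Probability = 240/3628800 = 1/15120.

1/15120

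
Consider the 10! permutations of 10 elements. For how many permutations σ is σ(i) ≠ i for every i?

Use !n = n·!(n-1) + (-1)^n.
!10 = 10·133496 + 1 = 1334961

1334961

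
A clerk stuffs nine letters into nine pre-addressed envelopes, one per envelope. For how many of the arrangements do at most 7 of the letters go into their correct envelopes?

362879

# with exactly i fixed is C(9,i)·!(9-i); sum over i=0..7:
  i=0: C(9,0)·!9 = 1·133496 = 133496
  i=1: C(9,1)·!8 = 9·14833 = 133497
  i=2: C(9,2)·!7 = 36·1854 = 66744
  i=3: C(9,3)·!6 = 84·265 = 22260
  i=4: C(9,4)·!5 = 126·44 = 5544
  i=5: C(9,5)·!4 = 126·9 = 1134
  i=6: C(9,6)·!3 = 84·2 = 168
  i=7: C(9,7)·!2 = 36·1 = 36
Total = 362879.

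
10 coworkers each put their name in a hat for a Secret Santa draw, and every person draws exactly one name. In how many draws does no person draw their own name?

1334961

The number of derangements of 10 is !10 = Σ_{k=0}^{10} (-1)^k·10!/k!
= 10! - 10!/1! + 10!/2! - 10!/3! + 10!/4! - 10!/5! + 10!/6! - 10!/7! + 10!/8! - 10!/9! + 10!/10!
= 3628800 - 3628800 + 1814400 - 604800 + 151200 - 30240 + 5040 - 720 + 90 - 10 + 1
= 1334961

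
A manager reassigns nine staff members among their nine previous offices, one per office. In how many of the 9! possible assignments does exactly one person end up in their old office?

Choose which one of the 9 is fixed: C(9,1) = 9.
The remaining 8 must be deranged: !8 = 14833.
Total: 9 × 14833 = 133497.

133497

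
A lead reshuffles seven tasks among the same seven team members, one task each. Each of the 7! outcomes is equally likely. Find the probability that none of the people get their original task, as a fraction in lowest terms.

103/280

Favorable outcomes: !7 = 1854.
Total outcomes: 7! = 5040.
Probability = 1854/5040 = 103/280.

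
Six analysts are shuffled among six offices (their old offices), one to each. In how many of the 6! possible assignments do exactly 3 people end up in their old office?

40

Pick the 3 fixed positions: C(6,3) = 20 ways.
The other 3 form a derangement: !3 = 2.
Total: 20 × 2 = 40.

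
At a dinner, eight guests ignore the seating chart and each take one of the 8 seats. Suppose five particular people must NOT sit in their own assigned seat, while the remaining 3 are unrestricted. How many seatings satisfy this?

21234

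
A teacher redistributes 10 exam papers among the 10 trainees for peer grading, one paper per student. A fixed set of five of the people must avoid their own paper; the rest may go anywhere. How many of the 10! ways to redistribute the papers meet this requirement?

2170680

Inclusion-exclusion on the 5 forbidden self-matches:
Σ_{j=0}^{5} (-1)^j C(5,j)(10-j)!
= C(5,0)·10! - C(5,1)·9! + C(5,2)·8! - C(5,3)·7! + C(5,4)·6! - C(5,5)·5!
= 3628800 - 1814400 + 403200 - 50400 + 3600 - 120
= 2170680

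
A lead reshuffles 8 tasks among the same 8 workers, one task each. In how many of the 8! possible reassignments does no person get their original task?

14833

Use !n = n·!(n-1) + (-1)^n.
!8 = 8·1854 + 1 = 14833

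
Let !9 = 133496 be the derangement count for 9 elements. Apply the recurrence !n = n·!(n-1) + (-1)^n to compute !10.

!10 = 10·133496 + 1 = 1334961.

1334961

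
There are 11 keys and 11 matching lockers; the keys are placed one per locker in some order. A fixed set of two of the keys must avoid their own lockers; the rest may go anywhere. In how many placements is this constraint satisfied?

33022080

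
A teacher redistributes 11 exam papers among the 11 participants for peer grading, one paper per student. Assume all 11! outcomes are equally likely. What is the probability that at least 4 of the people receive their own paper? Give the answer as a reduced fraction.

378967/19958400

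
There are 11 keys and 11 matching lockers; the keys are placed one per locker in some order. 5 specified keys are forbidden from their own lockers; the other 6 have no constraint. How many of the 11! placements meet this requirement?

25022880

Inclusion-exclusion on the 5 forbidden self-matches:
Σ_{j=0}^{5} (-1)^j C(5,j)(11-j)!
= C(5,0)·11! - C(5,1)·10! + C(5,2)·9! - C(5,3)·8! + C(5,4)·7! - C(5,5)·6!
= 39916800 - 18144000 + 3628800 - 403200 + 25200 - 720
= 25022880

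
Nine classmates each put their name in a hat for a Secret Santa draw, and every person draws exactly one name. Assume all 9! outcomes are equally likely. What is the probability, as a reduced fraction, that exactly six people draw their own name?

Favorable outcomes: C(9,6)·!3 = 84·2 = 168.
Total outcomes: 9! = 362880.
Probability = 168/362880 = 1/2160.

1/2160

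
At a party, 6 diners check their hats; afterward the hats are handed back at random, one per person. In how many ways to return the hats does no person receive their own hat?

Use !n = (n-1)(!(n-1) + !(n-2)).
!6 = 5·(44 + 9) = 5·53 = 265

265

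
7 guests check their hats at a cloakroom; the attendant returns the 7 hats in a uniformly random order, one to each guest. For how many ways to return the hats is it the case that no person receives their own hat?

Use !n = n·!(n-1) + (-1)^n.
!7 = 7·265 - 1 = 1854

1854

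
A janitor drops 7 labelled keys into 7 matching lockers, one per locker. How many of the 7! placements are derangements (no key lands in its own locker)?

1854

!7 is the nearest integer to 7!/e.
7! = 5040, and 5040/e ≈ 1854.11, so !7 = 1854.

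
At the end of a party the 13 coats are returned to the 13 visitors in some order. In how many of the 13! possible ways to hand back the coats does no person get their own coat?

!13 is the nearest integer to 13!/e.
13! = 6227020800, and 6227020800/e ≈ 2290792932.07, so !13 = 2290792932.

2290792932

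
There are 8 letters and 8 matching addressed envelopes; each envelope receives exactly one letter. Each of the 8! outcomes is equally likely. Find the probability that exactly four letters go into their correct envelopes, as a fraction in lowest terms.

1/64

Favorable outcomes: C(8,4)·!4 = 70·9 = 630.
Total outcomes: 8! = 40320.
Probability = 630/40320 = 1/64.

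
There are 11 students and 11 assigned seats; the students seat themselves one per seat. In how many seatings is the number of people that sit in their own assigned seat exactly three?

Pick the 3 fixed positions: C(11,3) = 165 ways.
The other 8 form a derangement: !8 = 14833.
Total: 165 × 14833 = 2447445.

2447445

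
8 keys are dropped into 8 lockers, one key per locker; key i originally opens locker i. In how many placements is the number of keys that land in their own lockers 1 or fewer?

# with exactly i fixed is C(8,i)·!(8-i); sum over i=0..1:
  i=0: C(8,0)·!8 = 1·14833 = 14833
  i=1: C(8,1)·!7 = 8·1854 = 14832
Total = 29665.

29665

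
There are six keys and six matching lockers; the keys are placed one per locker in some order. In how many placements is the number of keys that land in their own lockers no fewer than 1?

# with exactly i fixed is C(6,i)·!(6-i); sum over i=1..6:
  i=1: C(6,1)·!5 = 6·44 = 264
  i=2: C(6,2)·!4 = 15·9 = 135
  i=3: C(6,3)·!3 = 20·2 = 40
  i=4: C(6,4)·!2 = 15·1 = 15
  i=5: C(6,5)·!1 = 6·0 = 0
  i=6: C(6,6)·!0 = 1·1 = 1
Total = 455.

455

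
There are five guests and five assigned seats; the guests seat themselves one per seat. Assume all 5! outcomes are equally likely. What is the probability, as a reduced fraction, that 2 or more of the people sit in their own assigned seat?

31/120

Favorable outcomes: Σ_{i≥2} C(5,i)·!(5-i) = 10·2 + 10·1 + 5·0 + 1·1 = 31.
Total outcomes: 5! = 120.
Probability = 31/120 = 31/120.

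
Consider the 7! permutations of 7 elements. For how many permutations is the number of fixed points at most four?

# with exactly i fixed is C(7,i)·!(7-i); sum over i=0..4:
  i=0: C(7,0)·!7 = 1·1854 = 1854
  i=1: C(7,1)·!6 = 7·265 = 1855
  i=2: C(7,2)·!5 = 21·44 = 924
  i=3: C(7,3)·!4 = 35·9 = 315
  i=4: C(7,4)·!3 = 35·2 = 70
Total = 5018.

5018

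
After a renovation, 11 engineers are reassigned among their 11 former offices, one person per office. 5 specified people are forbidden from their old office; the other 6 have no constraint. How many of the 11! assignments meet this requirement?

Let A_j be the event that the j-th constrained one is fixed. By inclusion-exclusion over the 5 events:
Σ_{j=0}^{5} (-1)^j C(5,j)(11-j)!
= C(5,0)·11! - C(5,1)·10! + C(5,2)·9! - C(5,3)·8! + C(5,4)·7! - C(5,5)·6!
= 39916800 - 18144000 + 3628800 - 403200 + 25200 - 720
= 25022880

25022880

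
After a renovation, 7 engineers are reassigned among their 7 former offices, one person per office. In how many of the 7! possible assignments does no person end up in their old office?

1854

The subfactorial !7 = [7!/e] (nearest integer).
7! = 5040, and 5040/e ≈ 1854.11, so !7 = 1854.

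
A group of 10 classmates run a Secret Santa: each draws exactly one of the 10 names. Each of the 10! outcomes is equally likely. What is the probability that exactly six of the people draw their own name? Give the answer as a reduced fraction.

1/1920

Favorable outcomes: C(10,6)·!4 = 210·9 = 1890.
Total outcomes: 10! = 3628800.
Probability = 1890/3628800 = 1/1920.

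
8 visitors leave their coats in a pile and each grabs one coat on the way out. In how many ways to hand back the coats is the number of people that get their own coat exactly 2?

7420

Choose which 2 of the 8 are fixed: C(8,2) = 28.
The remaining 6 must be deranged: !6 = 265.
Total: 28 × 265 = 7420.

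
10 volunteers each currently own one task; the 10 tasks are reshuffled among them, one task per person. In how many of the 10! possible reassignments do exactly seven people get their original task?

240

Pick the 7 fixed positions: C(10,7) = 120 ways.
The other 3 form a derangement: !3 = 2.
Total: 120 × 2 = 240.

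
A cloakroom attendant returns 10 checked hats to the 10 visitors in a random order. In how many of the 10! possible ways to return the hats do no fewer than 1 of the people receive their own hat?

2293839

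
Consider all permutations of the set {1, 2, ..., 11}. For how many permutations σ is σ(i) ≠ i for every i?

14684570

The subfactorial !11 = [11!/e] (nearest integer).
11! = 39916800, and 39916800/e ≈ 14684570.08, so !11 = 14684570.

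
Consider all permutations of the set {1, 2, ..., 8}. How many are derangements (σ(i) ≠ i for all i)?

14833

!8 = 8! · Σ_{k=0}^{8} (-1)^k/k!
= 8! - 8!/1! + 8!/2! - 8!/3! + 8!/4! - 8!/5! + 8!/6! - 8!/7! + 8!/8!
= 40320 - 40320 + 20160 - 6720 + 1680 - 336 + 56 - 8 + 1
= 14833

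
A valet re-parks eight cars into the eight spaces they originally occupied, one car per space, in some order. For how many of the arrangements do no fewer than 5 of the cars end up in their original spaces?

# with exactly i fixed is C(8,i)·!(8-i); sum over i=5..8:
  i=5: C(8,5)·!3 = 56·2 = 112
  i=6: C(8,6)·!2 = 28·1 = 28
  i=7: C(8,7)·!1 = 8·0 = 0
  i=8: C(8,8)·!0 = 1·1 = 1
Total = 141.

141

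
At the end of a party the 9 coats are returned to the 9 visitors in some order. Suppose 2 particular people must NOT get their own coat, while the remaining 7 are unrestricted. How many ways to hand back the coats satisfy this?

Let A_j be the event that the j-th constrained one is fixed. By inclusion-exclusion over the 2 events:
Σ_{j=0}^{2} (-1)^j C(2,j)(9-j)!
= C(2,0)·9! - C(2,1)·8! + C(2,2)·7!
= 362880 - 80640 + 5040
= 287280

287280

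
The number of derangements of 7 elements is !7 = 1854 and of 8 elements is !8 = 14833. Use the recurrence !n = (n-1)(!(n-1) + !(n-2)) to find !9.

!9 = (9-1)·(!8 + !7) = 8·(14833 + 1854) = 8·16687 = 133496.

133496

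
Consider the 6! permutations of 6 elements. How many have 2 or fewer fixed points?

# with exactly i fixed is C(6,i)·!(6-i); sum over i=0..2:
  i=0: C(6,0)·!6 = 1·265 = 265
  i=1: C(6,1)·!5 = 6·44 = 264
  i=2: C(6,2)·!4 = 15·9 = 135
Total = 664.

664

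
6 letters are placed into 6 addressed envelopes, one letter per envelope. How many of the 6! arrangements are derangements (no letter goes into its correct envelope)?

265

Use !n = n·!(n-1) + (-1)^n.
!6 = 6·44 + 1 = 265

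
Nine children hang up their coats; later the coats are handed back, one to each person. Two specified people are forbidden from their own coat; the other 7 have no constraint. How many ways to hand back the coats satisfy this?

287280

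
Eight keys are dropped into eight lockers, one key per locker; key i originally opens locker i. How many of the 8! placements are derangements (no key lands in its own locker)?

Recurrence: !8 = 7·(!7 + !6).
!8 = 7·(1854 + 265) = 7·2119 = 14833

14833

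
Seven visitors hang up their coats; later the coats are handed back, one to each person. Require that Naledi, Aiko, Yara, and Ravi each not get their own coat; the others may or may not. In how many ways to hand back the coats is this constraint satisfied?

Inclusion-exclusion on the 4 forbidden self-matches:
Σ_{j=0}^{4} (-1)^j C(4,j)(7-j)!
= C(4,0)·7! - C(4,1)·6! + C(4,2)·5! - C(4,3)·4! + C(4,4)·3!
= 5040 - 2880 + 720 - 96 + 6
= 2790

2790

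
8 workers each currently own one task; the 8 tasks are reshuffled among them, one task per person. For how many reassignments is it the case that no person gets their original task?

Use !n = (n-1)(!(n-1) + !(n-2)).
!8 = 7·(1854 + 265) = 7·2119 = 14833

14833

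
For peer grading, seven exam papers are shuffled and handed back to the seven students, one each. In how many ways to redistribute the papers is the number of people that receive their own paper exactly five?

Pick the 5 fixed positions: C(7,5) = 21 ways.
The remaining 2 must be deranged: !2 = 1.
Total: 21 × 1 = 21.

21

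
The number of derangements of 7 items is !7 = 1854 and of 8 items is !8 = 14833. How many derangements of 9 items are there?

133496

!9 = (9-1)·(!8 + !7) = 8·(14833 + 1854) = 8·16687 = 133496.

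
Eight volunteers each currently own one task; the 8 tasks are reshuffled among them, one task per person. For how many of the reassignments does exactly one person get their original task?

14832

Pick the single fixed position: C(8,1) = 8 ways.
The remaining 7 must be deranged: !7 = 1854.
Total: 8 × 1854 = 14832.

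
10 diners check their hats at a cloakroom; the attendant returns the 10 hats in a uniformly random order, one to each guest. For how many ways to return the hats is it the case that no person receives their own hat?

1334961

!10 is the nearest integer to 10!/e.
10! = 3628800, and 3628800/e ≈ 1334960.92, so !10 = 1334961.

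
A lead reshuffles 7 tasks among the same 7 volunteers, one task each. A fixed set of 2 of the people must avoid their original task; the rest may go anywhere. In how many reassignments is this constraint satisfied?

3720

Inclusion-exclusion on the 2 forbidden self-matches:
Σ_{j=0}^{2} (-1)^j C(2,j)(7-j)!
= C(2,0)·7! - C(2,1)·6! + C(2,2)·5!
= 5040 - 1440 + 120
= 3720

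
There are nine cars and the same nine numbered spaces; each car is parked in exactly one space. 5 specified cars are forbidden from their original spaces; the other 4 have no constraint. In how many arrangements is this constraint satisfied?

205056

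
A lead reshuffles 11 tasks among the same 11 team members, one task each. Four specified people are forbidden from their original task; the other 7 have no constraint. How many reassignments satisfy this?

27422640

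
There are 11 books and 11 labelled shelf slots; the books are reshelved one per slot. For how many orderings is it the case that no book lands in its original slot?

By inclusion-exclusion, !11 = Σ (-1)^k · 11!/k! for k=0..11
= 11! - 11!/1! + 11!/2! - 11!/3! + 11!/4! - 11!/5! + 11!/6! - 11!/7! + 11!/8! - 11!/9! + 11!/10! - 11!/11!
= 39916800 - 39916800 + 19958400 - 6652800 + 1663200 - 332640 + 55440 - 7920 + 990 - 110 + 11 - 1
= 14684570

14684570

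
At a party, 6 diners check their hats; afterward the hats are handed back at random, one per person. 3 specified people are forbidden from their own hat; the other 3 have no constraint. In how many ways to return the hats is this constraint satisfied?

426

Let A_j be the event that the j-th constrained one is fixed. By inclusion-exclusion over the 3 events:
Σ_{j=0}^{3} (-1)^j C(3,j)(6-j)!
= C(3,0)·6! - C(3,1)·5! + C(3,2)·4! - C(3,3)·3!
= 720 - 360 + 72 - 6
= 426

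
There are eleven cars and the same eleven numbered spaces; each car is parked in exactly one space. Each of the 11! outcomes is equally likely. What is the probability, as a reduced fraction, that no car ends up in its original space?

1468457/3991680

Favorable outcomes: !11 = 14684570.
Total outcomes: 11! = 39916800.
Probability = 14684570/39916800 = 1468457/3991680.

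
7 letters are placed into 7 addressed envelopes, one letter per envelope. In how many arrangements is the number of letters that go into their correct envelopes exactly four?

Choose which 4 of the 7 are fixed: C(7,4) = 35.
The other 3 form a derangement: !3 = 2.
Total: 35 × 2 = 70.

70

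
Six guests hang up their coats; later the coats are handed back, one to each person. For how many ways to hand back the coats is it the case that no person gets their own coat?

265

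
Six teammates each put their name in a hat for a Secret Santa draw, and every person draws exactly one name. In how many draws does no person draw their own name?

The number of derangements of 6 is !6 = Σ_{k=0}^{6} (-1)^k·6!/k!
= 6! - 6!/1! + 6!/2! - 6!/3! + 6!/4! - 6!/5! + 6!/6!
= 720 - 720 + 360 - 120 + 30 - 6 + 1
= 265

265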